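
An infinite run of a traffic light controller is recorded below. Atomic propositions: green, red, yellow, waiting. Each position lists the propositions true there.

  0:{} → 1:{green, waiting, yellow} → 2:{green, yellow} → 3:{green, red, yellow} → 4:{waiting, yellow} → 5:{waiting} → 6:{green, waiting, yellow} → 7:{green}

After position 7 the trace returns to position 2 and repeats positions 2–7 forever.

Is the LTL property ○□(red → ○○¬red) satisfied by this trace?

Yes

The position after 0 is 1; □(red → ○○¬red) is true there.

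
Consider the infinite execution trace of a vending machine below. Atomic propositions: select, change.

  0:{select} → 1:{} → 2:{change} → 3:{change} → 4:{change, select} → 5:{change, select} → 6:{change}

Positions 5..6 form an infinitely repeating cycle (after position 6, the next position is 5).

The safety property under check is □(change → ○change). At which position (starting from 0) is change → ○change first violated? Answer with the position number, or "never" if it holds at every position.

change → ○change holds at every position 0..6, and those are all the positions the trace ever visits, so the invariant □(change → ○change) is never violated.

never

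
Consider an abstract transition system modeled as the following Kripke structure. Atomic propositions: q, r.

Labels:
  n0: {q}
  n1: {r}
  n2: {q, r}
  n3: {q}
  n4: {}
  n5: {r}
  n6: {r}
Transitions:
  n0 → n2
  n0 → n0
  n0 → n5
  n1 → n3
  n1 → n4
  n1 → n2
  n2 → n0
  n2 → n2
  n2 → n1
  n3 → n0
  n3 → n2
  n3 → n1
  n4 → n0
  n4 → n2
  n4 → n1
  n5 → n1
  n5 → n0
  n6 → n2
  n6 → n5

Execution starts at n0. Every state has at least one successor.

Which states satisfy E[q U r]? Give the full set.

{n0, n1, n2, n3, n5, n6}

States satisfying q: {n0, n2, n3}.
States satisfying r: {n1, n2, n5, n6}.
States satisfying E[q U r]: {n0, n1, n2, n3, n5, n6}.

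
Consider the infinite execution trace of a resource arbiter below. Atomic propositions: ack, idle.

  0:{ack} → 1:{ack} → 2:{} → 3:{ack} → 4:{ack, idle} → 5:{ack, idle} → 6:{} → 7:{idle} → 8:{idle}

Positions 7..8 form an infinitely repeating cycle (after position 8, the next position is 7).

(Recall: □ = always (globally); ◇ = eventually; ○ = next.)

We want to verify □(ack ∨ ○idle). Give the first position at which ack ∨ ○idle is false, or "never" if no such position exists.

2

Check ack ∨ ○idle at each position in order: 0 ✓, 1 ✓.
At position 2 the labels are {} and the next position 3 has {ack}, so ack ∨ ○idle is false there. This is the first violation.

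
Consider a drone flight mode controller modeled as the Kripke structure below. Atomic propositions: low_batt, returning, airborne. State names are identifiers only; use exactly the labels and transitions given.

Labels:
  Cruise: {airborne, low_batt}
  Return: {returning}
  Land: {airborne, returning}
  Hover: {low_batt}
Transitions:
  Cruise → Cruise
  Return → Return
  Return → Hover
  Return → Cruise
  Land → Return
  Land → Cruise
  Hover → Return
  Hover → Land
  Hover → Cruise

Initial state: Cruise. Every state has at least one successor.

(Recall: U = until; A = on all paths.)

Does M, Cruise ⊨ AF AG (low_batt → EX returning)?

Violated

States satisfying AG (low_batt → EX returning): ∅.
States satisfying AF AG (low_batt → EX returning): ∅.
There is a path from Cruise along which AG (low_batt → EX returning) never holds.
Cruise ∉ Sat(AF AG (low_batt → EX returning)).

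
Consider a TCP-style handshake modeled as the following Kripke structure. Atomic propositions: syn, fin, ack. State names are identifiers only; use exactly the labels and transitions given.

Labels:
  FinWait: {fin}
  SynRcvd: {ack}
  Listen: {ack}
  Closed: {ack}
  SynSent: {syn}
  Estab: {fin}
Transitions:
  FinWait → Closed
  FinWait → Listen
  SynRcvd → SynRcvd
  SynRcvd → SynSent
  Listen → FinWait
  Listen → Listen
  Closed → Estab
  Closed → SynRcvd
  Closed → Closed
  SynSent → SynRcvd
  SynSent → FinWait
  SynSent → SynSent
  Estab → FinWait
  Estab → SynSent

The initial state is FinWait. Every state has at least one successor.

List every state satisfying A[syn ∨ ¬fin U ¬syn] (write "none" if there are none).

{FinWait, SynRcvd, Listen, Closed, Estab}

States satisfying syn ∨ ¬fin: {SynRcvd, Listen, Closed, SynSent}.
States satisfying ¬syn: {FinWait, SynRcvd, Listen, Closed, Estab}.
States satisfying A[syn ∨ ¬fin U ¬syn]: {FinWait, SynRcvd, Listen, Closed, Estab}.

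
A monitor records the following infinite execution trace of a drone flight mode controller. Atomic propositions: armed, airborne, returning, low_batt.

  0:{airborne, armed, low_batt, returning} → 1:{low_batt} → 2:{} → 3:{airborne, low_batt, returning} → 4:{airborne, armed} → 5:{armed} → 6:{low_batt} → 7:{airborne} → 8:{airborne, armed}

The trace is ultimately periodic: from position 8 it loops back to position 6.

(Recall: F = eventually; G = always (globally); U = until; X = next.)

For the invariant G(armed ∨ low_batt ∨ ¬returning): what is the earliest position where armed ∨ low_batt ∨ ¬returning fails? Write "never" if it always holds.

armed ∨ low_batt ∨ ¬returning holds at every position 0..8, and those are all the positions the trace ever visits, so the invariant G(armed ∨ low_batt ∨ ¬returning) is never violated.

never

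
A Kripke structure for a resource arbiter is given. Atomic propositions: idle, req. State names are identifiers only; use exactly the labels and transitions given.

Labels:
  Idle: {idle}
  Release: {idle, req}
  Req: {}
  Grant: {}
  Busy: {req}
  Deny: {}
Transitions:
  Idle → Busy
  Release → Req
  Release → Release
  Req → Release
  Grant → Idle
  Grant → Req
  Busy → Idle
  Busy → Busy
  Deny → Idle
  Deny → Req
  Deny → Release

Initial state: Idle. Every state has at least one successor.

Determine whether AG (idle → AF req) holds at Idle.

Holds

States satisfying idle → AF req: {Idle, Release, Req, Grant, Busy, Deny}.
States satisfying AG (idle → AF req): {Idle, Release, Req, Grant, Busy, Deny}.
Every state reachable from Idle satisfies idle → AF req.
Idle ∈ Sat(AG (idle → AF req)).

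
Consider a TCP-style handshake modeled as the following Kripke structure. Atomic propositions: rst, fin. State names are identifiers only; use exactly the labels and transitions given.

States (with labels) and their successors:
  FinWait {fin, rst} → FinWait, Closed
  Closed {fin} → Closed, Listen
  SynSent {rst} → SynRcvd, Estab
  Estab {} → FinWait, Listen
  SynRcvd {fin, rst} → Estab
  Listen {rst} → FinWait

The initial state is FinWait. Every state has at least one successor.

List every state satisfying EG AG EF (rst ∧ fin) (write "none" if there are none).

States satisfying AG EF (rst ∧ fin): {FinWait, Closed, SynSent, Estab, SynRcvd, Listen}.
States satisfying EG AG EF (rst ∧ fin): {FinWait, Closed, SynSent, Estab, SynRcvd, Listen}.

{FinWait, Closed, SynSent, Estab, SynRcvd, Listen}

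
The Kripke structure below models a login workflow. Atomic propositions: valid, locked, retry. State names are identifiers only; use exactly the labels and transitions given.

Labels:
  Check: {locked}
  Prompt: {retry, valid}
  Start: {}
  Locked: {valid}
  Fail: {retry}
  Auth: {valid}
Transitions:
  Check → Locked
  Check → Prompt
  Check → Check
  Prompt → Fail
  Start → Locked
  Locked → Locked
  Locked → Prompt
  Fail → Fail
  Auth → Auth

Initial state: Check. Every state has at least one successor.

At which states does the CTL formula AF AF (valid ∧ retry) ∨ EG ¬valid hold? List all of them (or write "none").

{Check, Prompt, Fail}

States satisfying AF (valid ∧ retry): {Prompt}.
States satisfying AF AF (valid ∧ retry): {Prompt}.
States satisfying ¬valid: {Check, Start, Fail}.
States satisfying EG ¬valid: {Check, Fail}.
States satisfying AF AF (valid ∧ retry) ∨ EG ¬valid: {Check, Prompt, Fail}.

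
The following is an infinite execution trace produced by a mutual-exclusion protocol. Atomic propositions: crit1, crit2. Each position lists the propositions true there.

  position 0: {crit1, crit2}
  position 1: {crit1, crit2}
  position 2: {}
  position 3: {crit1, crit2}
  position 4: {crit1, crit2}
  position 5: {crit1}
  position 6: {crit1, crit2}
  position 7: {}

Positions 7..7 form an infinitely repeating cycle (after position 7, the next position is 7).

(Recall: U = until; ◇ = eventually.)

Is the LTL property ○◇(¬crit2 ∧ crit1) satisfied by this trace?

The position after 0 is 1; ◇(¬crit2 ∧ crit1) is true there.

Holds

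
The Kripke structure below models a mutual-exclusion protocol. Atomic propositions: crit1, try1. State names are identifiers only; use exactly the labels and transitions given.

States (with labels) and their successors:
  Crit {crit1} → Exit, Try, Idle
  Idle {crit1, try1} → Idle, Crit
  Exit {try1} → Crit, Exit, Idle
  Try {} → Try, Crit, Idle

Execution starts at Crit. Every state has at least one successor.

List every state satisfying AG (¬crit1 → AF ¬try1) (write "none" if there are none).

none

States satisfying ¬crit1 → AF ¬try1: {Crit, Idle, Try}.
States satisfying AG (¬crit1 → AF ¬try1): ∅.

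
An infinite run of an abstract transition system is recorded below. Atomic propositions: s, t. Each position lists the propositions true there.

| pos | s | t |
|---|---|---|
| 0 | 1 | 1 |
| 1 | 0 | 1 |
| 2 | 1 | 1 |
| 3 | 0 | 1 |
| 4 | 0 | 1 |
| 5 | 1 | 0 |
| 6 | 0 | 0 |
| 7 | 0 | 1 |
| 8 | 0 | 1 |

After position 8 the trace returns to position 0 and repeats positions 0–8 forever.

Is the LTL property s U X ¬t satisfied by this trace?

Does not hold

Walking from position 0: at position 1, X ¬t has not yet held and s fails, so s U X ¬t is false.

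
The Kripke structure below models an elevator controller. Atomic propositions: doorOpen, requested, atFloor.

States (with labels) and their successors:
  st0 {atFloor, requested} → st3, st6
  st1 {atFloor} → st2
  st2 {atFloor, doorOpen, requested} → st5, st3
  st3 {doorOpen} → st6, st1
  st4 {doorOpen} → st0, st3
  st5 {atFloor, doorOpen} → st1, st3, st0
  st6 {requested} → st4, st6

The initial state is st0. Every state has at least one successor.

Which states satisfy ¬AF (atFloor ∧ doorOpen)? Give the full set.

States satisfying atFloor ∧ doorOpen: {st2, st5}.
States satisfying AF (atFloor ∧ doorOpen): {st1, st2, st5}.
States satisfying ¬AF (atFloor ∧ doorOpen): {st0, st3, st4, st6}.

{st0, st3, st4, st6}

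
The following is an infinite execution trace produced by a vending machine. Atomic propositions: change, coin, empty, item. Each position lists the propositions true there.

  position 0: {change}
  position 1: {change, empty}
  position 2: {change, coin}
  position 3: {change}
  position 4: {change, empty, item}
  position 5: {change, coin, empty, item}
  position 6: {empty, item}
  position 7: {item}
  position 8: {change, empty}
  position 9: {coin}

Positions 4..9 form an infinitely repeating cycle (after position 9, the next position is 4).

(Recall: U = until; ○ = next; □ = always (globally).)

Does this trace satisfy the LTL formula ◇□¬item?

□¬item is false at every position 0..9, so it never becomes true and ◇□¬item fails.

Violated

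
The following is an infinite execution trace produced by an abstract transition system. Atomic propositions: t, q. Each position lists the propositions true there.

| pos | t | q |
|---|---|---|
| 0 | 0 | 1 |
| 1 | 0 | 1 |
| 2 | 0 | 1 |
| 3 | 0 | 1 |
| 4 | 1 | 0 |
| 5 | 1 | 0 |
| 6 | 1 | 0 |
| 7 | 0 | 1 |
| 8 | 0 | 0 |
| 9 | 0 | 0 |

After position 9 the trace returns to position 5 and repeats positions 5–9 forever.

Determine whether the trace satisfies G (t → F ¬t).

t → F ¬t holds at every position 0..9, and those are all positions ever visited, so G (t → F ¬t) holds.
Positions where t holds: 4, 5, 6.
Check F ¬t at each: 4→ok, 5→ok, 6→ok.

Holds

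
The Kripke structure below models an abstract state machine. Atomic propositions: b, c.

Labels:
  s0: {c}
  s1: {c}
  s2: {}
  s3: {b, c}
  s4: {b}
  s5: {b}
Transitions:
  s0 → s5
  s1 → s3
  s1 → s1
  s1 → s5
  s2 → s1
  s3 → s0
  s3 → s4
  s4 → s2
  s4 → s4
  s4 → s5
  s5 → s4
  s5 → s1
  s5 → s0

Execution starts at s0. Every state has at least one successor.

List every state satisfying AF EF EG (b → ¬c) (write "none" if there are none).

States satisfying EF EG (b → ¬c): {s0, s1, s2, s3, s4, s5}.
States satisfying AF EF EG (b → ¬c): {s0, s1, s2, s3, s4, s5}.

{s0, s1, s2, s3, s4, s5}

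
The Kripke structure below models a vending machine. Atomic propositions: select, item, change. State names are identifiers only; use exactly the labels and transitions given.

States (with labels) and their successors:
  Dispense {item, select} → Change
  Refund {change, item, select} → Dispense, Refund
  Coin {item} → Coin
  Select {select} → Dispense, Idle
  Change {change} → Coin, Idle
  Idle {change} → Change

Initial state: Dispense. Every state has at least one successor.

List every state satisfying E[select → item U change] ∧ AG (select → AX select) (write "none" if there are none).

{Change, Idle}

States satisfying select → item: {Dispense, Refund, Coin, Change, Idle}.
States satisfying change: {Refund, Change, Idle}.
States satisfying E[select → item U change]: {Dispense, Refund, Change, Idle}.
States satisfying select → AX select: {Refund, Coin, Change, Idle}.
States satisfying AG (select → AX select): {Coin, Change, Idle}.
States satisfying E[select → item U change] ∧ AG (select → AX select): {Change, Idle}.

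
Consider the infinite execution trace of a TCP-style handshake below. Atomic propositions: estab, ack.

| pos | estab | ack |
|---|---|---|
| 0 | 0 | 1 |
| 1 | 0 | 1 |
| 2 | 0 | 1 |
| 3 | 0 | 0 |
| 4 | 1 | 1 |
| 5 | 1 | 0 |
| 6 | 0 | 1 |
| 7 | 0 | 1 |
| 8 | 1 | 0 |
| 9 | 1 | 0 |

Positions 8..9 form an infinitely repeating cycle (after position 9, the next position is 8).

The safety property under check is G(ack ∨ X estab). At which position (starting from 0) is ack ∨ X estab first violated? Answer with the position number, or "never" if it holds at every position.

5

Check ack ∨ X estab at each position in order: 0 ✓, 1 ✓, 2 ✓, 3 ✓, 4 ✓.
At position 5 the labels are {estab} and the next position 6 has {ack}, so ack ∨ X estab is false there. This is the first violation.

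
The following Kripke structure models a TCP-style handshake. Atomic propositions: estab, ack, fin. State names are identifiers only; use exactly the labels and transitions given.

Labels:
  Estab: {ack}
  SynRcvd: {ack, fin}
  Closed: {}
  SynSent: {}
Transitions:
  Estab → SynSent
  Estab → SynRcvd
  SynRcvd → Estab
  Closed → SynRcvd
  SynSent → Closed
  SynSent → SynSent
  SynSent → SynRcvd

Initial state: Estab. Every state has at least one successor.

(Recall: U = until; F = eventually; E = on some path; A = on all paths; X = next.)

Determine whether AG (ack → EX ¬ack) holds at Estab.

States satisfying ack → EX ¬ack: {Estab, Closed, SynSent}.
States satisfying AG (ack → EX ¬ack): ∅.
SynRcvd is reachable from Estab and violates ack → EX ¬ack, so AG fails at Estab.
Estab ∉ Sat(AG (ack → EX ¬ack)).

Does not hold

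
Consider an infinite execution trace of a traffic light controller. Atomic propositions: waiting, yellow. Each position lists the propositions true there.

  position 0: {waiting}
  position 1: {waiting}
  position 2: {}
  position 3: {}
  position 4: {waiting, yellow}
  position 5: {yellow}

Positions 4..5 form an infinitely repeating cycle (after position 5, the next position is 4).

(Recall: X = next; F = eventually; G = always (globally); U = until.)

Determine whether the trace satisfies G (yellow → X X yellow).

Yes

yellow → X X yellow holds at every position 0..5, and those are all positions ever visited, so G (yellow → X X yellow) holds.
Positions where yellow holds: 4, 5.
Check X X yellow at each: 4→ok, 5→ok.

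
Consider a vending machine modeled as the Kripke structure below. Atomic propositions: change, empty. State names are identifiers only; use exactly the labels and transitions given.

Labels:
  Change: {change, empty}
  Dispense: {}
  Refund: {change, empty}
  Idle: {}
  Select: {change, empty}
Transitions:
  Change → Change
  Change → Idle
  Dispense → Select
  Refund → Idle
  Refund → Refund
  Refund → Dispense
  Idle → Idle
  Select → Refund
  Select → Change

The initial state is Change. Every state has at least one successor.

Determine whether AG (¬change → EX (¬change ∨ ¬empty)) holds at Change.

Holds

States satisfying ¬change → EX (¬change ∨ ¬empty): {Change, Refund, Idle, Select}.
States satisfying AG (¬change → EX (¬change ∨ ¬empty)): {Change, Idle}.
Every state reachable from Change satisfies ¬change → EX (¬change ∨ ¬empty).
Change ∈ Sat(AG (¬change → EX (¬change ∨ ¬empty))).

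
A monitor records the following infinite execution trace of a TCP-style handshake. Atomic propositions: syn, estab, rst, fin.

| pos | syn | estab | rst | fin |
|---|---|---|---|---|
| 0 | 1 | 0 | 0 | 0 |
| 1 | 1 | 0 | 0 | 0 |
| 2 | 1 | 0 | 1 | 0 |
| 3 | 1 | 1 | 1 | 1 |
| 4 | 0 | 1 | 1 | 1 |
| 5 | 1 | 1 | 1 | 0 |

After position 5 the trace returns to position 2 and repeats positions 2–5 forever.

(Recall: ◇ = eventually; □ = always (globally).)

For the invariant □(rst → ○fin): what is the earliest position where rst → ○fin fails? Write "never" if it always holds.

4

Check rst → ○fin at each position in order: 0 ✓, 1 ✓, 2 ✓, 3 ✓.
At position 4 the labels are {estab, fin, rst} and the next position 5 has {estab, rst, syn}, so rst → ○fin is false there. This is the first violation.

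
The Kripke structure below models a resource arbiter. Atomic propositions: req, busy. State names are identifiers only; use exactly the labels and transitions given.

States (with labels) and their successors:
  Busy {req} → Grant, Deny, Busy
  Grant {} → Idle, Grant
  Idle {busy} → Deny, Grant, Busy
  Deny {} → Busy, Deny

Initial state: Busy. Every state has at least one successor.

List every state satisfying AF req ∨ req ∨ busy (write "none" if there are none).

States satisfying req: {Busy}.
States satisfying AF req: {Busy}.
States satisfying req ∨ busy: {Busy, Idle}.
States satisfying AF req ∨ req ∨ busy: {Busy, Idle}.

{Busy, Idle}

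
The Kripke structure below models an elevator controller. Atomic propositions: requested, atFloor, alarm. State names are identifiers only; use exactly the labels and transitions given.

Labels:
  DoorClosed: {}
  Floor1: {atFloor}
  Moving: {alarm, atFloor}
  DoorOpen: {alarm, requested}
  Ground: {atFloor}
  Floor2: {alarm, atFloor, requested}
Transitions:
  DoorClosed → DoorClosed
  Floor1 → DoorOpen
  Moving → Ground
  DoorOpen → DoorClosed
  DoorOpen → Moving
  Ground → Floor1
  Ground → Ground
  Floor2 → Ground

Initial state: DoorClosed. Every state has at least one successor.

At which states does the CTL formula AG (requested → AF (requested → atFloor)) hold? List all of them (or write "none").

States satisfying requested → AF (requested → atFloor): {DoorClosed, Floor1, Moving, DoorOpen, Ground, Floor2}.
States satisfying AG (requested → AF (requested → atFloor)): {DoorClosed, Floor1, Moving, DoorOpen, Ground, Floor2}.

{DoorClosed, Floor1, Moving, DoorOpen, Ground, Floor2}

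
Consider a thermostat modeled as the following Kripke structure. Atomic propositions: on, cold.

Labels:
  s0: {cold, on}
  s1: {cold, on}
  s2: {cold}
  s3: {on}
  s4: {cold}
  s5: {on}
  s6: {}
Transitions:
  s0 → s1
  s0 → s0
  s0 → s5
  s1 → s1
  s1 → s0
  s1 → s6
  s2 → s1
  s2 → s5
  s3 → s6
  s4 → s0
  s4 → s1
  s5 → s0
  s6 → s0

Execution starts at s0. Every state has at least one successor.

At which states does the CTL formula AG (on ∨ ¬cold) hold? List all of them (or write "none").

States satisfying on ∨ ¬cold: {s0, s1, s3, s5, s6}.
States satisfying AG (on ∨ ¬cold): {s0, s1, s3, s5, s6}.

{s0, s1, s3, s5, s6}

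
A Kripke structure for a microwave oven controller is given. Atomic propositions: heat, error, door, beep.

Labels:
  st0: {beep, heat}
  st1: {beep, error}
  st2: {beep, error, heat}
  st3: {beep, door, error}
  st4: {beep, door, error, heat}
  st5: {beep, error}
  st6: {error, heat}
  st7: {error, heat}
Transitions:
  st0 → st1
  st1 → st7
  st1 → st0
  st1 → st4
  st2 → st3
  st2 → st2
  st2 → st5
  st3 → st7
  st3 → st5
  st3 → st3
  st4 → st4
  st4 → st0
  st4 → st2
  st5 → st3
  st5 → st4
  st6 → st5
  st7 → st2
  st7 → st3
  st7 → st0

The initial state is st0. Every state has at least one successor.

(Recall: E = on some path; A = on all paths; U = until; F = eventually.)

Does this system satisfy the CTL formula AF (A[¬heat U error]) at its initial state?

States satisfying A[¬heat U error]: {st1, st2, st3, st4, st5, st6, st7}.
States satisfying AF (A[¬heat U error]): {st0, st1, st2, st3, st4, st5, st6, st7}.
st0 ∈ Sat(AF (A[¬heat U error])).

Holds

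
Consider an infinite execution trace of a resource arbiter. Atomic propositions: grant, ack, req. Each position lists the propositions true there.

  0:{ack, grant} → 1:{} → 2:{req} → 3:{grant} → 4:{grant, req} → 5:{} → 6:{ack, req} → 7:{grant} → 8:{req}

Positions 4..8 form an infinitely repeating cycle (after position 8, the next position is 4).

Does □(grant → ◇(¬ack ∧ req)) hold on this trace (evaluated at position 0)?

grant → ◇(¬ack ∧ req) holds at every position 0..8, and those are all positions ever visited, so □(grant → ◇(¬ack ∧ req)) holds.
Positions where grant holds: 0, 3, 4, 7.
Check ◇(¬ack ∧ req) at each: 0→ok, 3→ok, 4→ok, 7→ok.

Holds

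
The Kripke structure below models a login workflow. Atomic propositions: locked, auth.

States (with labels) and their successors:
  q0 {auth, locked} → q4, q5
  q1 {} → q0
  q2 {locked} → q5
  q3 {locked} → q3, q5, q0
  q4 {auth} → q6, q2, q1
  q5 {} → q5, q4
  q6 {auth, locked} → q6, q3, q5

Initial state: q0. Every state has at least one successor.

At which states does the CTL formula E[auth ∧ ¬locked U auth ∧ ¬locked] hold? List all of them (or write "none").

States satisfying auth ∧ ¬locked: {q4}.
States satisfying E[auth ∧ ¬locked U auth ∧ ¬locked]: {q4}.

{q4}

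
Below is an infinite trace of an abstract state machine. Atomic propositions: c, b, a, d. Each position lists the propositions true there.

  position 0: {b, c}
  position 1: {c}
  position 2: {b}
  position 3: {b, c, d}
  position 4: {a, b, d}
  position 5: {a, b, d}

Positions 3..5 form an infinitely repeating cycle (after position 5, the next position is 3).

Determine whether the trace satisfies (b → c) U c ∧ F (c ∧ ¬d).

Walking from position 0: c first holds at position 0, and b → c holds at every earlier position along the way, so (b → c) U c holds.
c ∧ ¬d holds at position 0, which is reachable from 0, so F (c ∧ ¬d) holds.
At position 0: (b → c) U c is true; F (c ∧ ¬d) is true; so (b → c) U c ∧ F (c ∧ ¬d) is true.

Satisfied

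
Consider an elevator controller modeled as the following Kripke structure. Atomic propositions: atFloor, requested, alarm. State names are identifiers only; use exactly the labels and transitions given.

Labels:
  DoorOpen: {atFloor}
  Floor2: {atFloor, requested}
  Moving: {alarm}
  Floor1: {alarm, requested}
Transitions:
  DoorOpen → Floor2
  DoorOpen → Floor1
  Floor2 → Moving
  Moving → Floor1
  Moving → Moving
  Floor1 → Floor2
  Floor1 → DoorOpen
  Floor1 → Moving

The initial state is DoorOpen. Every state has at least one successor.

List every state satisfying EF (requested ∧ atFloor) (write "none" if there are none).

States satisfying requested ∧ atFloor: {Floor2}.
States satisfying EF (requested ∧ atFloor): {DoorOpen, Floor2, Moving, Floor1}.

{DoorOpen, Floor2, Moving, Floor1}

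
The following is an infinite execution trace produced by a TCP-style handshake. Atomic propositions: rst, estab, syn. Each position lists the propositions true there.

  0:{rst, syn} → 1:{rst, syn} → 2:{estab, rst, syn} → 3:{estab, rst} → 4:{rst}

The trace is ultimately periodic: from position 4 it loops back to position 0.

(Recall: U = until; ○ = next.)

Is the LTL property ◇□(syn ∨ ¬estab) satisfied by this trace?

□(syn ∨ ¬estab) is false at every position 0..4, so it never becomes true and ◇□(syn ∨ ¬estab) fails.

Does not hold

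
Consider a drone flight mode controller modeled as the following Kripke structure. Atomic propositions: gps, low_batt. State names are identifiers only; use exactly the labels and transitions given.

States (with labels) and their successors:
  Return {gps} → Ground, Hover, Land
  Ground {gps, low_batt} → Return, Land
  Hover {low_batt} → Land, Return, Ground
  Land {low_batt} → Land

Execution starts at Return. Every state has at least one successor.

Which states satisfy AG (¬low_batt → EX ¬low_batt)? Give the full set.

States satisfying ¬low_batt → EX ¬low_batt: {Ground, Hover, Land}.
States satisfying AG (¬low_batt → EX ¬low_batt): {Land}.

{Land}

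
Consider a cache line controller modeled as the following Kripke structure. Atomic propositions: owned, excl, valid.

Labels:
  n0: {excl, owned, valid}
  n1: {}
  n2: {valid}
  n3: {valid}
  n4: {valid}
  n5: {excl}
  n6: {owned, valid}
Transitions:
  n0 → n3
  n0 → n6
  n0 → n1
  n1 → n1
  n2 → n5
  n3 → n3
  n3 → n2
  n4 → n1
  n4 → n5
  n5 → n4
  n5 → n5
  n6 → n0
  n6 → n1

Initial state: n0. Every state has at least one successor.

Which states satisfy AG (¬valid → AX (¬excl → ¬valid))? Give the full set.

{n1}

States satisfying ¬valid → AX (¬excl → ¬valid): {n0, n1, n2, n3, n4, n6}.
States satisfying AG (¬valid → AX (¬excl → ¬valid)): {n1}.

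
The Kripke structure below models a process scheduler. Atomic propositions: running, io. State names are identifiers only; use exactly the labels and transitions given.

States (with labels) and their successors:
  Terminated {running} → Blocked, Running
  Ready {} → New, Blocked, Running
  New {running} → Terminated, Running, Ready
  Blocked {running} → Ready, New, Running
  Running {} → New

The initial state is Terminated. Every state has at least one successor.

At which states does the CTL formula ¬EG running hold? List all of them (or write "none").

{Ready, Running}

States satisfying running: {Terminated, New, Blocked}.
States satisfying EG running: {Terminated, New, Blocked}.
States satisfying ¬EG running: {Ready, Running}.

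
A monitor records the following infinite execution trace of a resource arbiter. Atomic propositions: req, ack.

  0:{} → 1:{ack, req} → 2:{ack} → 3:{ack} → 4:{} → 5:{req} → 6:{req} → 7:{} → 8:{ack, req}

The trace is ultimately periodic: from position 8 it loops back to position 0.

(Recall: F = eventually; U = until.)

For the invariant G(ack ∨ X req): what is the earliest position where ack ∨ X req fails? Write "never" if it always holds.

6

Check ack ∨ X req at each position in order: 0 ✓, 1 ✓, 2 ✓, 3 ✓, 4 ✓, 5 ✓.
At position 6 the labels are {req} and the next position 7 has {}, so ack ∨ X req is false there. This is the first violation.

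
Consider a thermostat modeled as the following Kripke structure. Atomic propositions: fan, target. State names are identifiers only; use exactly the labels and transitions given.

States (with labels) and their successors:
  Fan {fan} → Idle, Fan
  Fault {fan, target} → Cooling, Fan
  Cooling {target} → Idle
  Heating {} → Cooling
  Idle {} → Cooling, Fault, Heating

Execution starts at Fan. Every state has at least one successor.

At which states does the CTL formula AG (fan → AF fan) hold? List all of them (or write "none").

{Fan, Fault, Cooling, Heating, Idle}

States satisfying fan → AF fan: {Fan, Fault, Cooling, Heating, Idle}.
States satisfying AG (fan → AF fan): {Fan, Fault, Cooling, Heating, Idle}.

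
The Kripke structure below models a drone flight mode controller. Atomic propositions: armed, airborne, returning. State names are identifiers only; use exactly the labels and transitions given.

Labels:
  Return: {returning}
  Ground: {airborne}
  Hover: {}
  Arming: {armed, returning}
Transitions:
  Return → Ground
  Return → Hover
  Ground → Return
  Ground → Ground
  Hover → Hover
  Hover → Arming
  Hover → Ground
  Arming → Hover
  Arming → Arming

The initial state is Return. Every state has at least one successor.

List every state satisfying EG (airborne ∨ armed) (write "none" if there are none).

{Ground, Arming}

States satisfying airborne ∨ armed: {Ground, Arming}.
States satisfying EG (airborne ∨ armed): {Ground, Arming}.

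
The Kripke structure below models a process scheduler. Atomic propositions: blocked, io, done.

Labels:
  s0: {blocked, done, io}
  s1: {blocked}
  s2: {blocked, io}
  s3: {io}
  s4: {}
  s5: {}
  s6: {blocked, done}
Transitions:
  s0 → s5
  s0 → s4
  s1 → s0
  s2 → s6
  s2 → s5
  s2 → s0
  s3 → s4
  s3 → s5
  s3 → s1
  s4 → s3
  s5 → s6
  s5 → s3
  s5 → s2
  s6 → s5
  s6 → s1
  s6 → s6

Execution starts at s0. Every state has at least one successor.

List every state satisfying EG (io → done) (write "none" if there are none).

{s0, s1, s5, s6}

States satisfying io → done: {s0, s1, s4, s5, s6}.
States satisfying EG (io → done): {s0, s1, s5, s6}.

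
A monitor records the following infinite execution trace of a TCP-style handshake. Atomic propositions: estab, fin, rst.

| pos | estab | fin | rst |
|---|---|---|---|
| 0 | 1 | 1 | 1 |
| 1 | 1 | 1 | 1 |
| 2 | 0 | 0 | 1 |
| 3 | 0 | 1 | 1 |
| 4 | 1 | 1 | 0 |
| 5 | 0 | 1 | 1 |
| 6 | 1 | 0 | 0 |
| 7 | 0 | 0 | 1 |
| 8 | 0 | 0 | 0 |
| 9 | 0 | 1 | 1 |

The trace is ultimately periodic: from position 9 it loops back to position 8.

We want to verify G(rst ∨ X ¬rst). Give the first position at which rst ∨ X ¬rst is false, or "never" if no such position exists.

Check rst ∨ X ¬rst at each position in order: 0 ✓, 1 ✓, 2 ✓, 3 ✓.
At position 4 the labels are {estab, fin} and the next position 5 has {fin, rst}, so rst ∨ X ¬rst is false there. This is the first violation.

4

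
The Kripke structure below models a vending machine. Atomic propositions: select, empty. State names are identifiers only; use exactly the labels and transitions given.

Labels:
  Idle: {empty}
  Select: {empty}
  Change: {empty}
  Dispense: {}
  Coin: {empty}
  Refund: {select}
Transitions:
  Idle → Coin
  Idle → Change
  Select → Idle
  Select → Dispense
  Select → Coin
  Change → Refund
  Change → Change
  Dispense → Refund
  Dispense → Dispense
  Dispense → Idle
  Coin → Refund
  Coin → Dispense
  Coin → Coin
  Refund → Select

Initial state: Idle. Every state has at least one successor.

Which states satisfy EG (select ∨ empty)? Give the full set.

States satisfying select ∨ empty: {Idle, Select, Change, Coin, Refund}.
States satisfying EG (select ∨ empty): {Idle, Select, Change, Coin, Refund}.

{Idle, Select, Change, Coin, Refund}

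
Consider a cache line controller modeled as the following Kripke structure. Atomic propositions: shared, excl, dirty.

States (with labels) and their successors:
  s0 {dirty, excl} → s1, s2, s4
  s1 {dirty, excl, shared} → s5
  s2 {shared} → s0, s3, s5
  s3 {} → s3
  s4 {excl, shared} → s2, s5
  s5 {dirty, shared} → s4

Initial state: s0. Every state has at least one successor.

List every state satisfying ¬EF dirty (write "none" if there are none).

States satisfying dirty: {s0, s1, s5}.
States satisfying EF dirty: {s0, s1, s2, s4, s5}.
States satisfying ¬EF dirty: {s3}.

{s3}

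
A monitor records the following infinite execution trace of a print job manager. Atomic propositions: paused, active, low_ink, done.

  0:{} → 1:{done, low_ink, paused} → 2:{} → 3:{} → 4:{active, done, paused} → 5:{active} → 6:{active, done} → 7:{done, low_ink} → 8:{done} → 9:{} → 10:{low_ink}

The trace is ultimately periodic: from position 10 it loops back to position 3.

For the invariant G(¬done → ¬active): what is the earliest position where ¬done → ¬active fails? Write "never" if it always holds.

Check ¬done → ¬active at each position in order: 0 ✓, 1 ✓, 2 ✓, 3 ✓, 4 ✓.
At position 5 the labels are {active}, so ¬done → ¬active is false there. This is the first violation.

5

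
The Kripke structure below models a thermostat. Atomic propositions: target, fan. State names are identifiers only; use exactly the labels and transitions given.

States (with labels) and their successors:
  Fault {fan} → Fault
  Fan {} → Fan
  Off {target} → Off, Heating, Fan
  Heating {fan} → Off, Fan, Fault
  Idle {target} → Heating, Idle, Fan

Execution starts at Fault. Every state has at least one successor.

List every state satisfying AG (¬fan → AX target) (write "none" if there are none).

{Fault}

States satisfying ¬fan → AX target: {Fault, Heating}.
States satisfying AG (¬fan → AX target): {Fault}.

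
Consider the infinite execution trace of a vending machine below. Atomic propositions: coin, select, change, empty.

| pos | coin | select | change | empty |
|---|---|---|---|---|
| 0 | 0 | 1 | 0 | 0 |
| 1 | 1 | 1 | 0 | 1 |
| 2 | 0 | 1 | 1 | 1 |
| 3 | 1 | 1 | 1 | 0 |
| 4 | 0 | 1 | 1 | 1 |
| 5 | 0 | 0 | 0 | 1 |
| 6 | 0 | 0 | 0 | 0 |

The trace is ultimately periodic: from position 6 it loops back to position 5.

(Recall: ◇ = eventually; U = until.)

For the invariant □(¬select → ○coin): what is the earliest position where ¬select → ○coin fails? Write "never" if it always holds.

Check ¬select → ○coin at each position in order: 0 ✓, 1 ✓, 2 ✓, 3 ✓, 4 ✓.
At position 5 the labels are {empty} and the next position 6 has {}, so ¬select → ○coin is false there. This is the first violation.

5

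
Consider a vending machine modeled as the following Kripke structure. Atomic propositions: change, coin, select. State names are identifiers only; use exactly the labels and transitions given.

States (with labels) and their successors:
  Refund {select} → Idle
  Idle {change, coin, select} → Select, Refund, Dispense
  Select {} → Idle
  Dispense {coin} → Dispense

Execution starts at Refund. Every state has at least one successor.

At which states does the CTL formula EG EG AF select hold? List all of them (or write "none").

{Refund, Idle, Select}

States satisfying EG AF select: {Refund, Idle, Select}.
States satisfying EG EG AF select: {Refund, Idle, Select}.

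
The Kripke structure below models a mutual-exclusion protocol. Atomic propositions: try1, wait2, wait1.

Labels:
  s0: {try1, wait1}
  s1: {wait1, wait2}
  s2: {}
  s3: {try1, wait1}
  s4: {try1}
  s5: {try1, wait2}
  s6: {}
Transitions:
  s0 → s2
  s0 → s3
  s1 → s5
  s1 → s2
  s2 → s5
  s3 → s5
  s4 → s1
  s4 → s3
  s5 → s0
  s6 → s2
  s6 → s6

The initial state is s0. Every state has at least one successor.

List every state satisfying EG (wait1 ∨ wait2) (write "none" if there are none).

States satisfying wait1 ∨ wait2: {s0, s1, s3, s5}.
States satisfying EG (wait1 ∨ wait2): {s0, s1, s3, s5}.

{s0, s1, s3, s5}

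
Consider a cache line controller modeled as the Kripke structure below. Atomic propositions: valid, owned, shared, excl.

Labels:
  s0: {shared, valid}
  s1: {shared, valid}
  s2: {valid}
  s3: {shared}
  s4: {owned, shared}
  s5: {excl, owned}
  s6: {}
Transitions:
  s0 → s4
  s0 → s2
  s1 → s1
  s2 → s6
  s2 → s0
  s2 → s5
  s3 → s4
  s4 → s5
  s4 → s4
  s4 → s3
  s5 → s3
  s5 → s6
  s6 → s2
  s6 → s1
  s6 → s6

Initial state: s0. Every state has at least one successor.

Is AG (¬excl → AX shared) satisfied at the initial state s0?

States satisfying ¬excl → AX shared: {s1, s3, s5}.
States satisfying AG (¬excl → AX shared): {s1}.
s0 is reachable from s0 and violates ¬excl → AX shared, so AG fails at s0.
s0 ∉ Sat(AG (¬excl → AX shared)).

No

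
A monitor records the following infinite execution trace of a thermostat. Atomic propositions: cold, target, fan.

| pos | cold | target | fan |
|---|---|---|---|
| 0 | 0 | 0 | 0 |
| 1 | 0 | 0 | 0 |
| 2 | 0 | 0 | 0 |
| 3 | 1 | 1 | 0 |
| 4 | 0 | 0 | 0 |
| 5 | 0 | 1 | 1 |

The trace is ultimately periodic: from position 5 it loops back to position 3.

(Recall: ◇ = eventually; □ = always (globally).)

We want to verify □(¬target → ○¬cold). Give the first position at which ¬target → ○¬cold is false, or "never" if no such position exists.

2

Check ¬target → ○¬cold at each position in order: 0 ✓, 1 ✓.
At position 2 the labels are {} and the next position 3 has {cold, target}, so ¬target → ○¬cold is false there. This is the first violation.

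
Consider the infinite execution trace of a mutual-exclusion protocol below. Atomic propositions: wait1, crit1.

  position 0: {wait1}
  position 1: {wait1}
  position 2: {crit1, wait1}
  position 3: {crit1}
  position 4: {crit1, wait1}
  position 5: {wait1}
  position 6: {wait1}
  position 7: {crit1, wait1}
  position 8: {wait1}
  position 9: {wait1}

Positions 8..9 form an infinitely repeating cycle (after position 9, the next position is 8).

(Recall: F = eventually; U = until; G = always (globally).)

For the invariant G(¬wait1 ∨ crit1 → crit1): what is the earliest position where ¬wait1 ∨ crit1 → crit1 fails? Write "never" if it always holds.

never

¬wait1 ∨ crit1 → crit1 holds at every position 0..9, and those are all the positions the trace ever visits, so the invariant G(¬wait1 ∨ crit1 → crit1) is never violated.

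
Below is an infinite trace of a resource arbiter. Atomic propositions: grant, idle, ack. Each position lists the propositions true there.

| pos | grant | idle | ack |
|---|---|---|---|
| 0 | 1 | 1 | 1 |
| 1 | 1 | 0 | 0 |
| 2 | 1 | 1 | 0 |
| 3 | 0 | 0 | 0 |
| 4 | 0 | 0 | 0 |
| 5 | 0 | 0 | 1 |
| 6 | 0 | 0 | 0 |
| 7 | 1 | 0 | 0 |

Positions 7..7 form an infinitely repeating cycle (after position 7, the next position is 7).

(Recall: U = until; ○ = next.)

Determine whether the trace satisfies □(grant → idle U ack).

grant → idle U ack must hold at every position from 0 onward. It fails at position 1, so □(grant → idle U ack) is false.
Positions where grant holds: 0, 1, 2, 7.
Check idle U ack at each: 0→ok, 1→fails, 2→fails, 7→fails.

Does not hold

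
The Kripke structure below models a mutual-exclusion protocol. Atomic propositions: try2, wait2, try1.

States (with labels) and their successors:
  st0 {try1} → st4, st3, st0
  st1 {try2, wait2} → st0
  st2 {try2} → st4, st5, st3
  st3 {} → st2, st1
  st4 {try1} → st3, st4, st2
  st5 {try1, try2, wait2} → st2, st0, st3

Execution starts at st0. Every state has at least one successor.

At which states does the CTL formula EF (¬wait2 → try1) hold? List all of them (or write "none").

States satisfying ¬wait2 → try1: {st0, st1, st4, st5}.
States satisfying EF (¬wait2 → try1): {st0, st1, st2, st3, st4, st5}.

{st0, st1, st2, st3, st4, st5}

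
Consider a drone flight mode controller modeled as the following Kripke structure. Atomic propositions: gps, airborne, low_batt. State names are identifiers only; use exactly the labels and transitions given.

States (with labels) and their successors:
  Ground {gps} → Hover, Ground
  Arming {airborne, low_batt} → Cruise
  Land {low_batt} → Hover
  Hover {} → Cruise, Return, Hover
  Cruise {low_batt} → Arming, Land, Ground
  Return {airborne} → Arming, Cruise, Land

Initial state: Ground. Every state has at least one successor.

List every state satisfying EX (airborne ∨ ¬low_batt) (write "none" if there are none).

{Ground, Land, Hover, Cruise, Return}

States satisfying airborne ∨ ¬low_batt: {Ground, Arming, Hover, Return}.
States satisfying EX (airborne ∨ ¬low_batt): {Ground, Land, Hover, Cruise, Return}.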